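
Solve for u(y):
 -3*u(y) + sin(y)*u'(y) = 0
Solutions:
 u(y) = C1*(cos(y) - 1)^(3/2)/(cos(y) + 1)^(3/2)


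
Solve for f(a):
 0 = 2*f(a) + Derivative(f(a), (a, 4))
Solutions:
 f(a) = (C1*sin(2^(3/4)*a/2) + C2*cos(2^(3/4)*a/2))*exp(-2^(3/4)*a/2) + (C3*sin(2^(3/4)*a/2) + C4*cos(2^(3/4)*a/2))*exp(2^(3/4)*a/2)


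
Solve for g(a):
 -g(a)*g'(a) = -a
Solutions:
 g(a) = -sqrt(C1 + a^2)
 g(a) = sqrt(C1 + a^2)


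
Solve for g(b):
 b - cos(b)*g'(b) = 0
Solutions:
 g(b) = C1 + Integral(b/cos(b), b)


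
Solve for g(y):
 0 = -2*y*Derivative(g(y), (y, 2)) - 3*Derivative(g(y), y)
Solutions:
 g(y) = C1 + C2/sqrt(y)


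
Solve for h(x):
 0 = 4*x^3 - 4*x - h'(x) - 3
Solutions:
 h(x) = C1 + x^4 - 2*x^2 - 3*x


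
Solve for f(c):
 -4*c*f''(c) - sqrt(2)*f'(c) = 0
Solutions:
 f(c) = C1 + C2*c^(1 - sqrt(2)/4)


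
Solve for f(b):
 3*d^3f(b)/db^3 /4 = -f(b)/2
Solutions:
 f(b) = C3*exp(-2^(1/3)*3^(2/3)*b/3) + (C1*sin(2^(1/3)*3^(1/6)*b/2) + C2*cos(2^(1/3)*3^(1/6)*b/2))*exp(2^(1/3)*3^(2/3)*b/6)


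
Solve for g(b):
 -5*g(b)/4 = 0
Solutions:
 g(b) = 0


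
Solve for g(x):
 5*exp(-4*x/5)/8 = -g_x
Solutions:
 g(x) = C1 + 25*exp(-4*x/5)/32


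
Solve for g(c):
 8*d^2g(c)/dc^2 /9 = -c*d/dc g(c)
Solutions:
 g(c) = C1 + C2*erf(3*c/4)


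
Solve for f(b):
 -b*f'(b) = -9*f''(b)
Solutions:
 f(b) = C1 + C2*erfi(sqrt(2)*b/6)


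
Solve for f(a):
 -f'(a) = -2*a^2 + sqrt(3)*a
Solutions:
 f(a) = C1 + 2*a^3/3 - sqrt(3)*a^2/2


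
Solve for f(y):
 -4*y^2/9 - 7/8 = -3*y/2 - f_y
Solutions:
 f(y) = C1 + 4*y^3/27 - 3*y^2/4 + 7*y/8


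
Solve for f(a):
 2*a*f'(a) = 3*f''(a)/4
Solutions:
 f(a) = C1 + C2*erfi(2*sqrt(3)*a/3)


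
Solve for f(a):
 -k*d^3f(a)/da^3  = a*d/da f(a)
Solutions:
 f(a) = C1 + Integral(C2*airyai(a*(-1/k)^(1/3)) + C3*airybi(a*(-1/k)^(1/3)), a)


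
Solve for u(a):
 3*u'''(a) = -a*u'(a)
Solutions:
 u(a) = C1 + Integral(C2*airyai(-3^(2/3)*a/3) + C3*airybi(-3^(2/3)*a/3), a)


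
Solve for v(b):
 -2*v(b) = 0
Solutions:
 v(b) = 0


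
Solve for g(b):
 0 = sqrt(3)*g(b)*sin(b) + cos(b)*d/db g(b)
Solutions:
 g(b) = C1*cos(b)^(sqrt(3))


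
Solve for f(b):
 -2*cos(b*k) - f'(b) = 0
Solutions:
 f(b) = C1 - 2*sin(b*k)/k


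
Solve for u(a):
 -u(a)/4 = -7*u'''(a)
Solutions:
 u(a) = C3*exp(98^(1/3)*a/14) + (C1*sin(sqrt(3)*98^(1/3)*a/28) + C2*cos(sqrt(3)*98^(1/3)*a/28))*exp(-98^(1/3)*a/28)


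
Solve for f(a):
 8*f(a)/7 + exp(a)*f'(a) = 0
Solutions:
 f(a) = C1*exp(8*exp(-a)/7)


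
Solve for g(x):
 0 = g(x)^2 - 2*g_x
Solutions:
 g(x) = -2/(C1 + x)


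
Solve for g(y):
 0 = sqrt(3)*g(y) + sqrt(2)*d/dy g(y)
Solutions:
 g(y) = C1*exp(-sqrt(6)*y/2)


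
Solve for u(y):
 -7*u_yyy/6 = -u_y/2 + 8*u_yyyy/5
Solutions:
 u(y) = C1 + C2*exp(-y*(245*5^(2/3)/(432*sqrt(38081) + 84737)^(1/3) + 70 + 5^(1/3)*(432*sqrt(38081) + 84737)^(1/3))/288)*sin(sqrt(3)*5^(1/3)*y*(-(432*sqrt(38081) + 84737)^(1/3) + 245*5^(1/3)/(432*sqrt(38081) + 84737)^(1/3))/288) + C3*exp(-y*(245*5^(2/3)/(432*sqrt(38081) + 84737)^(1/3) + 70 + 5^(1/3)*(432*sqrt(38081) + 84737)^(1/3))/288)*cos(sqrt(3)*5^(1/3)*y*(-(432*sqrt(38081) + 84737)^(1/3) + 245*5^(1/3)/(432*sqrt(38081) + 84737)^(1/3))/288) + C4*exp(y*(-35 + 245*5^(2/3)/(432*sqrt(38081) + 84737)^(1/3) + 5^(1/3)*(432*sqrt(38081) + 84737)^(1/3))/144)


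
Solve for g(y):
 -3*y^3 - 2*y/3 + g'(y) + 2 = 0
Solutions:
 g(y) = C1 + 3*y^4/4 + y^2/3 - 2*y


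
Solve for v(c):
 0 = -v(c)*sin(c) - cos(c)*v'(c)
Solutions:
 v(c) = C1*cos(c)


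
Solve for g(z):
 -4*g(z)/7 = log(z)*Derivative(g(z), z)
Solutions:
 g(z) = C1*exp(-4*li(z)/7)


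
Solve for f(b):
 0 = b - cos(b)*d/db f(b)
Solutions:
 f(b) = C1 + Integral(b/cos(b), b)


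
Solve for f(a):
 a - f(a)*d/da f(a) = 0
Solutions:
 f(a) = -sqrt(C1 + a^2)
 f(a) = sqrt(C1 + a^2)


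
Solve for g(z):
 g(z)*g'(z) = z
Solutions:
 g(z) = -sqrt(C1 + z^2)
 g(z) = sqrt(C1 + z^2)


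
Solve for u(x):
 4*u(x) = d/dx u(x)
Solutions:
 u(x) = C1*exp(4*x)


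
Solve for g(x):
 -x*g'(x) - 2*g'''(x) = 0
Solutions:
 g(x) = C1 + Integral(C2*airyai(-2^(2/3)*x/2) + C3*airybi(-2^(2/3)*x/2), x)


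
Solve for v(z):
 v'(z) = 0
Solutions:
 v(z) = C1


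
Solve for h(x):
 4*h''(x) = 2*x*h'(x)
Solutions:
 h(x) = C1 + C2*erfi(x/2)


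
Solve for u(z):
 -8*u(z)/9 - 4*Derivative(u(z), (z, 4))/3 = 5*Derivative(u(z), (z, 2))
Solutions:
 u(z) = C1*sin(sqrt(6)*z*sqrt(45 - sqrt(1641))/12) + C2*sin(sqrt(6)*z*sqrt(sqrt(1641) + 45)/12) + C3*cos(sqrt(6)*z*sqrt(45 - sqrt(1641))/12) + C4*cos(sqrt(6)*z*sqrt(sqrt(1641) + 45)/12)


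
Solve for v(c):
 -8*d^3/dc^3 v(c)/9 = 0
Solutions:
 v(c) = C1 + C2*c + C3*c^2


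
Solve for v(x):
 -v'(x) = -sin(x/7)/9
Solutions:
 v(x) = C1 - 7*cos(x/7)/9


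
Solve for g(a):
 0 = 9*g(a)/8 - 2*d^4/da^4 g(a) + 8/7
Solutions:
 g(a) = C1*exp(-sqrt(3)*a/2) + C2*exp(sqrt(3)*a/2) + C3*sin(sqrt(3)*a/2) + C4*cos(sqrt(3)*a/2) - 64/63


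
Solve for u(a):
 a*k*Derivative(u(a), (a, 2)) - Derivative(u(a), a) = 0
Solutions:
 u(a) = C1 + a^(((re(k) + 1)*re(k) + im(k)^2)/(re(k)^2 + im(k)^2))*(C2*sin(log(a)*Abs(im(k))/(re(k)^2 + im(k)^2)) + C3*cos(log(a)*im(k)/(re(k)^2 + im(k)^2)))


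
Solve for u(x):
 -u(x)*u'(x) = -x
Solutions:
 u(x) = -sqrt(C1 + x^2)
 u(x) = sqrt(C1 + x^2)


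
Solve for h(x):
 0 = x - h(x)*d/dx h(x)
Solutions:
 h(x) = -sqrt(C1 + x^2)
 h(x) = sqrt(C1 + x^2)


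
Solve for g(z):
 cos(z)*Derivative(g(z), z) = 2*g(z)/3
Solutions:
 g(z) = C1*(sin(z) + 1)^(1/3)/(sin(z) - 1)^(1/3)


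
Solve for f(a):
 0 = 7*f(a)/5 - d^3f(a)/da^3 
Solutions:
 f(a) = C3*exp(5^(2/3)*7^(1/3)*a/5) + (C1*sin(sqrt(3)*5^(2/3)*7^(1/3)*a/10) + C2*cos(sqrt(3)*5^(2/3)*7^(1/3)*a/10))*exp(-5^(2/3)*7^(1/3)*a/10)


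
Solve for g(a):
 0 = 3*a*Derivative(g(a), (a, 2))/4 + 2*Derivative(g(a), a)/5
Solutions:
 g(a) = C1 + C2*a^(7/15)


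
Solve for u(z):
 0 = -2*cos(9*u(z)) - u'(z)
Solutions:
 u(z) = -asin((C1 + exp(36*z))/(C1 - exp(36*z)))/9 + pi/9
 u(z) = asin((C1 + exp(36*z))/(C1 - exp(36*z)))/9


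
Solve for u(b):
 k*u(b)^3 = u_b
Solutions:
 u(b) = -sqrt(2)*sqrt(-1/(C1 + b*k))/2
 u(b) = sqrt(2)*sqrt(-1/(C1 + b*k))/2


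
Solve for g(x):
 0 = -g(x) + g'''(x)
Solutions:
 g(x) = C3*exp(x) + (C1*sin(sqrt(3)*x/2) + C2*cos(sqrt(3)*x/2))*exp(-x/2)


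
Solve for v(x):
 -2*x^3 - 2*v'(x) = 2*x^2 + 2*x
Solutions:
 v(x) = C1 - x^4/4 - x^3/3 - x^2/2


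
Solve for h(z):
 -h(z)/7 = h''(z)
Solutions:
 h(z) = C1*sin(sqrt(7)*z/7) + C2*cos(sqrt(7)*z/7)


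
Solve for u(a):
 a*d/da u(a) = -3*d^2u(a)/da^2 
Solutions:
 u(a) = C1 + C2*erf(sqrt(6)*a/6)


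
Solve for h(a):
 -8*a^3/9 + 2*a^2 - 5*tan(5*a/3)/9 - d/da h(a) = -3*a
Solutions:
 h(a) = C1 - 2*a^4/9 + 2*a^3/3 + 3*a^2/2 + log(cos(5*a/3))/3


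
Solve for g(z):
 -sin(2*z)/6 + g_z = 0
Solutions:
 g(z) = C1 - cos(2*z)/12


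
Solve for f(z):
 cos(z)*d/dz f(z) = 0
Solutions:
 f(z) = C1


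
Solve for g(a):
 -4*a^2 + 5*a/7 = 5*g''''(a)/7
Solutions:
 g(a) = C1 + C2*a + C3*a^2 + C4*a^3 - 7*a^6/450 + a^5/120


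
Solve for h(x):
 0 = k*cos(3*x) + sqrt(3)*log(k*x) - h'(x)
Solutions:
 h(x) = C1 + k*sin(3*x)/3 + sqrt(3)*x*(log(k*x) - 1)


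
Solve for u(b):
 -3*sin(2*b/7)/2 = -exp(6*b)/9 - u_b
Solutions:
 u(b) = C1 - exp(6*b)/54 - 21*cos(2*b/7)/4


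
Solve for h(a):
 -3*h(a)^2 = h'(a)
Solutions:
 h(a) = 1/(C1 + 3*a)


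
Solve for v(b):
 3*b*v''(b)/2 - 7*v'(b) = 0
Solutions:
 v(b) = C1 + C2*b^(17/3)


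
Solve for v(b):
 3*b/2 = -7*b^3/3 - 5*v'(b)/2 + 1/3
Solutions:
 v(b) = C1 - 7*b^4/30 - 3*b^2/10 + 2*b/15


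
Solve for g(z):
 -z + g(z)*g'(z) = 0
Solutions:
 g(z) = -sqrt(C1 + z^2)
 g(z) = sqrt(C1 + z^2)


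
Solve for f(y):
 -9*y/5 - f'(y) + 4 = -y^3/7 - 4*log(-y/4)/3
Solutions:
 f(y) = C1 + y^4/28 - 9*y^2/10 + 4*y*log(-y)/3 + 8*y*(1 - log(2))/3


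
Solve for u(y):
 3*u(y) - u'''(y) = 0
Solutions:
 u(y) = C3*exp(3^(1/3)*y) + (C1*sin(3^(5/6)*y/2) + C2*cos(3^(5/6)*y/2))*exp(-3^(1/3)*y/2)


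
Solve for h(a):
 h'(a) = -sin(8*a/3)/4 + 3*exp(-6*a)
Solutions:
 h(a) = C1 + 3*cos(8*a/3)/32 - exp(-6*a)/2


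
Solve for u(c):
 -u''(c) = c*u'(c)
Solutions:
 u(c) = C1 + C2*erf(sqrt(2)*c/2)


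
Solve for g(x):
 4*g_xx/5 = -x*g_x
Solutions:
 g(x) = C1 + C2*erf(sqrt(10)*x/4)


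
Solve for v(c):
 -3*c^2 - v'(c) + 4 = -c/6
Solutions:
 v(c) = C1 - c^3 + c^2/12 + 4*c


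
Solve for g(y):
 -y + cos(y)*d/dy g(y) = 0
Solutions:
 g(y) = C1 + Integral(y/cos(y), y)


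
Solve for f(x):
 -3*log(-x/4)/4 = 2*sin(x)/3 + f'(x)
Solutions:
 f(x) = C1 - 3*x*log(-x)/4 + 3*x/4 + 3*x*log(2)/2 + 2*cos(x)/3


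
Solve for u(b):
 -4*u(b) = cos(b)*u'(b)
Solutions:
 u(b) = C1*(sin(b)^2 - 2*sin(b) + 1)/(sin(b)^2 + 2*sin(b) + 1)


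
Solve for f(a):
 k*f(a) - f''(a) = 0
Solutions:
 f(a) = C1*exp(-a*sqrt(k)) + C2*exp(a*sqrt(k))


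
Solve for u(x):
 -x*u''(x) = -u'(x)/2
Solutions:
 u(x) = C1 + C2*x^(3/2)


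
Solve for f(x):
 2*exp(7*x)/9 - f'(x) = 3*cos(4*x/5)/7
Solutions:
 f(x) = C1 + 2*exp(7*x)/63 - 15*sin(4*x/5)/28


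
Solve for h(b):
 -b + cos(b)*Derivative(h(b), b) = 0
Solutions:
 h(b) = C1 + Integral(b/cos(b), b)


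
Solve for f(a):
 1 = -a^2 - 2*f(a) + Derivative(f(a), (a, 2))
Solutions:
 f(a) = C1*exp(-sqrt(2)*a) + C2*exp(sqrt(2)*a) - a^2/2 - 1


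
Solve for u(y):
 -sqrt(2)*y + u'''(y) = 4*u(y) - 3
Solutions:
 u(y) = C3*exp(2^(2/3)*y) - sqrt(2)*y/4 + (C1*sin(2^(2/3)*sqrt(3)*y/2) + C2*cos(2^(2/3)*sqrt(3)*y/2))*exp(-2^(2/3)*y/2) + 3/4


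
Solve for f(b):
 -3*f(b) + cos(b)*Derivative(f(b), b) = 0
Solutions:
 f(b) = C1*(sin(b) + 1)^(3/2)/(sin(b) - 1)^(3/2)


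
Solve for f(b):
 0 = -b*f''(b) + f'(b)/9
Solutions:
 f(b) = C1 + C2*b^(10/9)


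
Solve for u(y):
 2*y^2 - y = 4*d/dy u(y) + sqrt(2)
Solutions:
 u(y) = C1 + y^3/6 - y^2/8 - sqrt(2)*y/4


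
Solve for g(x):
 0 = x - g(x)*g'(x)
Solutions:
 g(x) = -sqrt(C1 + x^2)
 g(x) = sqrt(C1 + x^2)


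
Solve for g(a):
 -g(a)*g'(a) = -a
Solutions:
 g(a) = -sqrt(C1 + a^2)
 g(a) = sqrt(C1 + a^2)


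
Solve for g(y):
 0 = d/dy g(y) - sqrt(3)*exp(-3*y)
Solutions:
 g(y) = C1 - sqrt(3)*exp(-3*y)/3


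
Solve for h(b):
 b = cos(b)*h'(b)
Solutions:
 h(b) = C1 + Integral(b/cos(b), b)


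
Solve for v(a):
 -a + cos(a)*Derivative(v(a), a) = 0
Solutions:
 v(a) = C1 + Integral(a/cos(a), a)


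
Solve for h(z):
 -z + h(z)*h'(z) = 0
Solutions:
 h(z) = -sqrt(C1 + z^2)
 h(z) = sqrt(C1 + z^2)


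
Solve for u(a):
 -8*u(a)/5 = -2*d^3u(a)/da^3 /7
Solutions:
 u(a) = C3*exp(28^(1/3)*5^(2/3)*a/5) + (C1*sin(28^(1/3)*sqrt(3)*5^(2/3)*a/10) + C2*cos(28^(1/3)*sqrt(3)*5^(2/3)*a/10))*exp(-28^(1/3)*5^(2/3)*a/10)


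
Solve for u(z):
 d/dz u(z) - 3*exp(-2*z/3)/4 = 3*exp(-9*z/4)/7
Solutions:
 u(z) = C1 - 9*exp(-2*z/3)/8 - 4*exp(-9*z/4)/21


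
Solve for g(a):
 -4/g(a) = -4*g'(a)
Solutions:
 g(a) = -sqrt(C1 + 2*a)
 g(a) = sqrt(C1 + 2*a)


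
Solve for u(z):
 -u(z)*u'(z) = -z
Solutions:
 u(z) = -sqrt(C1 + z^2)
 u(z) = sqrt(C1 + z^2)


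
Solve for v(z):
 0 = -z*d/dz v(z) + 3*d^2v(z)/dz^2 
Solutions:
 v(z) = C1 + C2*erfi(sqrt(6)*z/6)


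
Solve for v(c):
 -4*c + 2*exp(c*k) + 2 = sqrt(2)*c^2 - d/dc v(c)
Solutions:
 v(c) = C1 + sqrt(2)*c^3/3 + 2*c^2 - 2*c - 2*exp(c*k)/k


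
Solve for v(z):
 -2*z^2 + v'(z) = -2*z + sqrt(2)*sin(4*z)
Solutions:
 v(z) = C1 + 2*z^3/3 - z^2 - sqrt(2)*cos(4*z)/4


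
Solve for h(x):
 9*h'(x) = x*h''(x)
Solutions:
 h(x) = C1 + C2*x^10


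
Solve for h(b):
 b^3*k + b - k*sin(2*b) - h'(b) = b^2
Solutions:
 h(b) = C1 + b^4*k/4 - b^3/3 + b^2/2 + k*cos(2*b)/2


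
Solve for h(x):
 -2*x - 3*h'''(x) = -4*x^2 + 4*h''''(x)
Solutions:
 h(x) = C1 + C2*x + C3*x^2 + C4*exp(-3*x/4) + x^5/45 - 19*x^4/108 + 76*x^3/81


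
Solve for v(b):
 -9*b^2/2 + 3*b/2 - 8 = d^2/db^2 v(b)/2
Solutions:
 v(b) = C1 + C2*b - 3*b^4/4 + b^3/2 - 8*b^2


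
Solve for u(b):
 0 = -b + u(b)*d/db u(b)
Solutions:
 u(b) = -sqrt(C1 + b^2)
 u(b) = sqrt(C1 + b^2)


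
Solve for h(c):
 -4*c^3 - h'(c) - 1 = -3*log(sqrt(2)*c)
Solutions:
 h(c) = C1 - c^4 + 3*c*log(c) - 4*c + 3*c*log(2)/2


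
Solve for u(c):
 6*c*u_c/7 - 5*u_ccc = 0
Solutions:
 u(c) = C1 + Integral(C2*airyai(35^(2/3)*6^(1/3)*c/35) + C3*airybi(35^(2/3)*6^(1/3)*c/35), c)


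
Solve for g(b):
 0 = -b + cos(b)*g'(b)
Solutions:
 g(b) = C1 + Integral(b/cos(b), b)


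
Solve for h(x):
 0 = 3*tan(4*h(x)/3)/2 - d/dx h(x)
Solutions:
 h(x) = -3*asin(C1*exp(2*x))/4 + 3*pi/4
 h(x) = 3*asin(C1*exp(2*x))/4


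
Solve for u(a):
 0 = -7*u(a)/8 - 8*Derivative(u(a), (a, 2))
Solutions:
 u(a) = C1*sin(sqrt(7)*a/8) + C2*cos(sqrt(7)*a/8)


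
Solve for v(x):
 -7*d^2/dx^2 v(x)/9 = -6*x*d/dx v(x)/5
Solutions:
 v(x) = C1 + C2*erfi(3*sqrt(105)*x/35)


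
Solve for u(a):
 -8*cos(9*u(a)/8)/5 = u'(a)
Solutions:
 8*a/5 - 4*log(sin(9*u(a)/8) - 1)/9 + 4*log(sin(9*u(a)/8) + 1)/9 = C1


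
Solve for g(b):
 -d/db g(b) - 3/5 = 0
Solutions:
 g(b) = C1 - 3*b/5


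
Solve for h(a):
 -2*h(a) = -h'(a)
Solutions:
 h(a) = C1*exp(2*a)


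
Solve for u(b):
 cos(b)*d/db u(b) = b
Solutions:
 u(b) = C1 + Integral(b/cos(b), b)


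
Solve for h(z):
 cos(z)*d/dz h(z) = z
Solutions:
 h(z) = C1 + Integral(z/cos(z), z)


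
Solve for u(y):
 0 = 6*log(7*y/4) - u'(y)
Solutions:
 u(y) = C1 + 6*y*log(y) - 6*y + y*log(117649/4096)


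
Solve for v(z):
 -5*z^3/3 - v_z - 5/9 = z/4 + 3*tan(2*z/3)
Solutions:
 v(z) = C1 - 5*z^4/12 - z^2/8 - 5*z/9 + 9*log(cos(2*z/3))/2


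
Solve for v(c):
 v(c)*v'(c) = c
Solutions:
 v(c) = -sqrt(C1 + c^2)
 v(c) = sqrt(C1 + c^2)


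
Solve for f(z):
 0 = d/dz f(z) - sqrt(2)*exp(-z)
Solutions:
 f(z) = C1 - sqrt(2)*exp(-z)


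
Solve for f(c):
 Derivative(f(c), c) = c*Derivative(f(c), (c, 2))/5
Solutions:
 f(c) = C1 + C2*c^6


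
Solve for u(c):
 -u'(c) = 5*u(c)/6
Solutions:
 u(c) = C1*exp(-5*c/6)


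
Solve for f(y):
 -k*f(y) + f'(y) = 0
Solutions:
 f(y) = C1*exp(k*y)


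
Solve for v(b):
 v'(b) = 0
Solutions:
 v(b) = C1


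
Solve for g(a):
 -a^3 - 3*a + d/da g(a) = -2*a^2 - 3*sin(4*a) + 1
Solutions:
 g(a) = C1 + a^4/4 - 2*a^3/3 + 3*a^2/2 + a + 3*cos(4*a)/4


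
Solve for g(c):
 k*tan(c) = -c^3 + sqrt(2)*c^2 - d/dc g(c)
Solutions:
 g(c) = C1 - c^4/4 + sqrt(2)*c^3/3 + k*log(cos(c))


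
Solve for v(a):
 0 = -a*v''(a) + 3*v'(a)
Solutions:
 v(a) = C1 + C2*a^4


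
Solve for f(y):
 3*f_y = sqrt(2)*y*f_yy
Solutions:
 f(y) = C1 + C2*y^(1 + 3*sqrt(2)/2)


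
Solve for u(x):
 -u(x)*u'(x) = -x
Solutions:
 u(x) = -sqrt(C1 + x^2)
 u(x) = sqrt(C1 + x^2)


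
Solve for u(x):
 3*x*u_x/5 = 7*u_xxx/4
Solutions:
 u(x) = C1 + Integral(C2*airyai(12^(1/3)*35^(2/3)*x/35) + C3*airybi(12^(1/3)*35^(2/3)*x/35), x)


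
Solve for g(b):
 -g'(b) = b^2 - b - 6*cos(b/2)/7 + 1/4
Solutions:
 g(b) = C1 - b^3/3 + b^2/2 - b/4 + 12*sin(b/2)/7


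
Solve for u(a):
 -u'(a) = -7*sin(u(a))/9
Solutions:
 -7*a/9 + log(cos(u(a)) - 1)/2 - log(cos(u(a)) + 1)/2 = C1


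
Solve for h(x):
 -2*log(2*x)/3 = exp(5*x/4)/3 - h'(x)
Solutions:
 h(x) = C1 + 2*x*log(x)/3 + 2*x*(-1 + log(2))/3 + 4*exp(5*x/4)/15


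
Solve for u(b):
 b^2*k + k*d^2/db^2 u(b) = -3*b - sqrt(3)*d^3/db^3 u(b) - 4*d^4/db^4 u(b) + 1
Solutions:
 u(b) = C1 + C2*b + C3*exp(b*(sqrt(3 - 16*k) - sqrt(3))/8) + C4*exp(-b*(sqrt(3 - 16*k) + sqrt(3))/8) - b^4/12 + b^3*(-3 + 2*sqrt(3))/(6*k) + b^2*(9/2 - 3/k + 3*sqrt(3)/(2*k))/k


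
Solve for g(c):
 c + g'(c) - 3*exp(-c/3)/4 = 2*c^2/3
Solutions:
 g(c) = C1 + 2*c^3/9 - c^2/2 - 9*exp(-c/3)/4


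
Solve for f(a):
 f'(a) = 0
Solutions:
 f(a) = C1


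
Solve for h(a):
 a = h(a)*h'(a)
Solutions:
 h(a) = -sqrt(C1 + a^2)
 h(a) = sqrt(C1 + a^2)


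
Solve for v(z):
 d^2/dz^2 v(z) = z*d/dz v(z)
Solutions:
 v(z) = C1 + C2*erfi(sqrt(2)*z/2)


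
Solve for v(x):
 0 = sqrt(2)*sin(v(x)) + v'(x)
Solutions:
 v(x) = -acos((-C1 - exp(2*sqrt(2)*x))/(C1 - exp(2*sqrt(2)*x))) + 2*pi
 v(x) = acos((-C1 - exp(2*sqrt(2)*x))/(C1 - exp(2*sqrt(2)*x)))


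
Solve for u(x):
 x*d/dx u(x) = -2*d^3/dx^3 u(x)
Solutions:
 u(x) = C1 + Integral(C2*airyai(-2^(2/3)*x/2) + C3*airybi(-2^(2/3)*x/2), x)


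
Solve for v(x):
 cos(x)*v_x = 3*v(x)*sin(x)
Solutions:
 v(x) = C1/cos(x)^3


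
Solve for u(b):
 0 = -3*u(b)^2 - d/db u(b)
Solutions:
 u(b) = 1/(C1 + 3*b)


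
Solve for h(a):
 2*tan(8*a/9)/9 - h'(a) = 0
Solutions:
 h(a) = C1 - log(cos(8*a/9))/4


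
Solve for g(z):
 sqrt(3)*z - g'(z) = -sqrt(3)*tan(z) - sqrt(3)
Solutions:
 g(z) = C1 + sqrt(3)*z^2/2 + sqrt(3)*z - sqrt(3)*log(cos(z))


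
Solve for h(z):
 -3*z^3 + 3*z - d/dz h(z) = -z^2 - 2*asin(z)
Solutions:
 h(z) = C1 - 3*z^4/4 + z^3/3 + 3*z^2/2 + 2*z*asin(z) + 2*sqrt(1 - z^2)


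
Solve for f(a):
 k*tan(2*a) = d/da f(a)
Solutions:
 f(a) = C1 - k*log(cos(2*a))/2


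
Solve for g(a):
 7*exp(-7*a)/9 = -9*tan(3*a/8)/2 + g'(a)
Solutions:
 g(a) = C1 + 6*log(tan(3*a/8)^2 + 1) - exp(-7*a)/9


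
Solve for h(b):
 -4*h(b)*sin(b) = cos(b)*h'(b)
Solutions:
 h(b) = C1*cos(b)^4


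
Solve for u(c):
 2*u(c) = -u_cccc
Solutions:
 u(c) = (C1*sin(2^(3/4)*c/2) + C2*cos(2^(3/4)*c/2))*exp(-2^(3/4)*c/2) + (C3*sin(2^(3/4)*c/2) + C4*cos(2^(3/4)*c/2))*exp(2^(3/4)*c/2)


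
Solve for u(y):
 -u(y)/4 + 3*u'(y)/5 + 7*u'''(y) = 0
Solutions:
 u(y) = C1*exp(35^(1/3)*y*(-(175 + sqrt(32865))^(1/3) + 4*35^(1/3)/(175 + sqrt(32865))^(1/3))/140)*sin(sqrt(3)*35^(1/3)*y*(4*35^(1/3)/(175 + sqrt(32865))^(1/3) + (175 + sqrt(32865))^(1/3))/140) + C2*exp(35^(1/3)*y*(-(175 + sqrt(32865))^(1/3) + 4*35^(1/3)/(175 + sqrt(32865))^(1/3))/140)*cos(sqrt(3)*35^(1/3)*y*(4*35^(1/3)/(175 + sqrt(32865))^(1/3) + (175 + sqrt(32865))^(1/3))/140) + C3*exp(-35^(1/3)*y*(-(175 + sqrt(32865))^(1/3) + 4*35^(1/3)/(175 + sqrt(32865))^(1/3))/70)


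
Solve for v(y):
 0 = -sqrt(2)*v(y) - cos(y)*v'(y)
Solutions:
 v(y) = C1*(sin(y) - 1)^(sqrt(2)/2)/(sin(y) + 1)^(sqrt(2)/2)


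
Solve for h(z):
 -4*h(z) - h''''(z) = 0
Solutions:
 h(z) = (C1*sin(z) + C2*cos(z))*exp(-z) + (C3*sin(z) + C4*cos(z))*exp(z)


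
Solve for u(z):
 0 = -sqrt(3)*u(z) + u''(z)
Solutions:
 u(z) = C1*exp(-3^(1/4)*z) + C2*exp(3^(1/4)*z)


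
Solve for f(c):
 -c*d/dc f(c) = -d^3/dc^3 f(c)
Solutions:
 f(c) = C1 + Integral(C2*airyai(c) + C3*airybi(c), c)


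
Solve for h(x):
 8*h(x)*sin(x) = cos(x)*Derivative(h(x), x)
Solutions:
 h(x) = C1/cos(x)^8


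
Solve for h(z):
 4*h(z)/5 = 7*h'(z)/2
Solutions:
 h(z) = C1*exp(8*z/35)


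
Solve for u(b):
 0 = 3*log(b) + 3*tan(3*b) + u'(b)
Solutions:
 u(b) = C1 - 3*b*log(b) + 3*b + log(cos(3*b))


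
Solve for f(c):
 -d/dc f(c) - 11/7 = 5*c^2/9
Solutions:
 f(c) = C1 - 5*c^3/27 - 11*c/7


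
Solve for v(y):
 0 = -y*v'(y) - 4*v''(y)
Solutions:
 v(y) = C1 + C2*erf(sqrt(2)*y/4)


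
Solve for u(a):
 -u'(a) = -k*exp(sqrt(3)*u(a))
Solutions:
 u(a) = sqrt(3)*(2*log(-1/(C1 + a*k)) - log(3))/6


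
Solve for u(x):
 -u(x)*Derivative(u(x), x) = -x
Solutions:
 u(x) = -sqrt(C1 + x^2)
 u(x) = sqrt(C1 + x^2)


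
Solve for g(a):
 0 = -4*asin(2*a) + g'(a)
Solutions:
 g(a) = C1 + 4*a*asin(2*a) + 2*sqrt(1 - 4*a^2)


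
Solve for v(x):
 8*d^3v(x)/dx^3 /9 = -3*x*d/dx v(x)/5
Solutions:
 v(x) = C1 + Integral(C2*airyai(-3*5^(2/3)*x/10) + C3*airybi(-3*5^(2/3)*x/10), x)


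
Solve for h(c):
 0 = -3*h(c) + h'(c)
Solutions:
 h(c) = C1*exp(3*c)


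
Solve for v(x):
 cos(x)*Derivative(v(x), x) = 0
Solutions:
 v(x) = C1


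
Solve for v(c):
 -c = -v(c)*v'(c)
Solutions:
 v(c) = -sqrt(C1 + c^2)
 v(c) = sqrt(C1 + c^2)


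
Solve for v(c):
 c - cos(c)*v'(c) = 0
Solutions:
 v(c) = C1 + Integral(c/cos(c), c)


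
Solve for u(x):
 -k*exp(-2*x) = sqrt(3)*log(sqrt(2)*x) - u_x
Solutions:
 u(x) = C1 - k*exp(-2*x)/2 + sqrt(3)*x*log(x) + sqrt(3)*x*(-1 + log(2)/2)


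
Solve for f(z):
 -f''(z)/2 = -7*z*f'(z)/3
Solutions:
 f(z) = C1 + C2*erfi(sqrt(21)*z/3)


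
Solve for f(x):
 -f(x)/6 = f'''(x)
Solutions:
 f(x) = C3*exp(-6^(2/3)*x/6) + (C1*sin(2^(2/3)*3^(1/6)*x/4) + C2*cos(2^(2/3)*3^(1/6)*x/4))*exp(6^(2/3)*x/12)


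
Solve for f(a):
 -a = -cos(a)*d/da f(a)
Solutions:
 f(a) = C1 + Integral(a/cos(a), a)


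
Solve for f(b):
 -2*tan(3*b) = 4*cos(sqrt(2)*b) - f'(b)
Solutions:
 f(b) = C1 - 2*log(cos(3*b))/3 + 2*sqrt(2)*sin(sqrt(2)*b)


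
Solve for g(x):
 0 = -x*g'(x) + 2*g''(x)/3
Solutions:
 g(x) = C1 + C2*erfi(sqrt(3)*x/2)


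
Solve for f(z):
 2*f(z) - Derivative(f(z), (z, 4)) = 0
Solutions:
 f(z) = C1*exp(-2^(1/4)*z) + C2*exp(2^(1/4)*z) + C3*sin(2^(1/4)*z) + C4*cos(2^(1/4)*z)


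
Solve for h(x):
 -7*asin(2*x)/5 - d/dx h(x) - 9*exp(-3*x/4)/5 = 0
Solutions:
 h(x) = C1 - 7*x*asin(2*x)/5 - 7*sqrt(1 - 4*x^2)/10 + 12*exp(-3*x/4)/5


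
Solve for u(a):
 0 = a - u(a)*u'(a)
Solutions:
 u(a) = -sqrt(C1 + a^2)
 u(a) = sqrt(C1 + a^2)


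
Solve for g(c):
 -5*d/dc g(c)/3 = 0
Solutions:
 g(c) = C1


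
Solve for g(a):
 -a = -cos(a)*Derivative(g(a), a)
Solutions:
 g(a) = C1 + Integral(a/cos(a), a)


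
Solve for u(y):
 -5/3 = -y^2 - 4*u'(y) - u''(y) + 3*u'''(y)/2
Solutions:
 u(y) = C1 + C2*exp(-4*y/3) + C3*exp(2*y) - y^3/12 + y^2/16 + 19*y/96


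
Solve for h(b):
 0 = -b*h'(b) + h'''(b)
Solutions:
 h(b) = C1 + Integral(C2*airyai(b) + C3*airybi(b), b)


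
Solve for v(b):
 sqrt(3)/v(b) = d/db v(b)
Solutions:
 v(b) = -sqrt(C1 + 2*sqrt(3)*b)
 v(b) = sqrt(C1 + 2*sqrt(3)*b)


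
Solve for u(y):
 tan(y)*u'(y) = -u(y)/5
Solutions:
 u(y) = C1/sin(y)^(1/5)


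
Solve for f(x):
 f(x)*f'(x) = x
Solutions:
 f(x) = -sqrt(C1 + x^2)
 f(x) = sqrt(C1 + x^2)


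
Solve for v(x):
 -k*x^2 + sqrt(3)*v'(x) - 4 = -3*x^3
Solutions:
 v(x) = C1 + sqrt(3)*k*x^3/9 - sqrt(3)*x^4/4 + 4*sqrt(3)*x/3


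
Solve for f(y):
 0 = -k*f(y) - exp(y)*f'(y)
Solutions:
 f(y) = C1*exp(k*exp(-y))


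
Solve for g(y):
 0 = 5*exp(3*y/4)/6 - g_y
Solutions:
 g(y) = C1 + 10*exp(3*y/4)/9


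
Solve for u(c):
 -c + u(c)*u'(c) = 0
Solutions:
 u(c) = -sqrt(C1 + c^2)
 u(c) = sqrt(C1 + c^2)


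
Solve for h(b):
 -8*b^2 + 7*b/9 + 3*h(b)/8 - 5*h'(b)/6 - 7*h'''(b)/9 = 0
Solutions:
 h(b) = C1*exp(-b*(-20*98^(1/3)/(189 + sqrt(63721))^(1/3) + 28^(1/3)*(189 + sqrt(63721))^(1/3))/56)*sin(sqrt(3)*b*(20*98^(1/3)/(189 + sqrt(63721))^(1/3) + 28^(1/3)*(189 + sqrt(63721))^(1/3))/56) + C2*exp(-b*(-20*98^(1/3)/(189 + sqrt(63721))^(1/3) + 28^(1/3)*(189 + sqrt(63721))^(1/3))/56)*cos(sqrt(3)*b*(20*98^(1/3)/(189 + sqrt(63721))^(1/3) + 28^(1/3)*(189 + sqrt(63721))^(1/3))/56) + C3*exp(b*(-20*98^(1/3)/(189 + sqrt(63721))^(1/3) + 28^(1/3)*(189 + sqrt(63721))^(1/3))/28) + 64*b^2/3 + 2504*b/27 + 50080/243


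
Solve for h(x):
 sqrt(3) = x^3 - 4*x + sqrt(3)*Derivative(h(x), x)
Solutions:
 h(x) = C1 - sqrt(3)*x^4/12 + 2*sqrt(3)*x^2/3 + x


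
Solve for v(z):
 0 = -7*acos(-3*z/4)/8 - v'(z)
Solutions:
 v(z) = C1 - 7*z*acos(-3*z/4)/8 - 7*sqrt(16 - 9*z^2)/24


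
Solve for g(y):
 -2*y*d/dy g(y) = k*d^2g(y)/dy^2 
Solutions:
 g(y) = C1 + C2*sqrt(k)*erf(y*sqrt(1/k))


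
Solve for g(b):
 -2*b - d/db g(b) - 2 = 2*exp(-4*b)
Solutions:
 g(b) = C1 - b^2 - 2*b + exp(-4*b)/2


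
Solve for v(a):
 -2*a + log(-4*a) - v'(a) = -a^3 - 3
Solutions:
 v(a) = C1 + a^4/4 - a^2 + a*log(-a) + 2*a*(log(2) + 1)


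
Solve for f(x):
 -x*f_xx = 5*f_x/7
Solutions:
 f(x) = C1 + C2*x^(2/7)


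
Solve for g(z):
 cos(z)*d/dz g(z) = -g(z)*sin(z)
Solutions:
 g(z) = C1*cos(z)


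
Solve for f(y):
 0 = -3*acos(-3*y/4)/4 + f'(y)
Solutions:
 f(y) = C1 + 3*y*acos(-3*y/4)/4 + sqrt(16 - 9*y^2)/4


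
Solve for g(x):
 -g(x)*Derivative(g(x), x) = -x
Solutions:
 g(x) = -sqrt(C1 + x^2)
 g(x) = sqrt(C1 + x^2)


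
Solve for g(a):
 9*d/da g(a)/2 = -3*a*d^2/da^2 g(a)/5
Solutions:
 g(a) = C1 + C2/a^(13/2)


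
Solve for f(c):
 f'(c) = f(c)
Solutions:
 f(c) = C1*exp(c)


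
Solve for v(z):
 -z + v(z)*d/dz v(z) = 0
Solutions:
 v(z) = -sqrt(C1 + z^2)
 v(z) = sqrt(C1 + z^2)


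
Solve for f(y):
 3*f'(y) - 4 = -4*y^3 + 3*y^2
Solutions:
 f(y) = C1 - y^4/3 + y^3/3 + 4*y/3


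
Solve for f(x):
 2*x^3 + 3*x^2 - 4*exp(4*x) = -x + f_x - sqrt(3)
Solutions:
 f(x) = C1 + x^4/2 + x^3 + x^2/2 + sqrt(3)*x - exp(4*x)


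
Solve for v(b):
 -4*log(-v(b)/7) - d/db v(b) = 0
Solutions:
 Integral(1/(log(-_y) - log(7)), (_y, v(b)))/4 = C1 - b


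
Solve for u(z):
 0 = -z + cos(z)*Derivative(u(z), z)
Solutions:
 u(z) = C1 + Integral(z/cos(z), z)


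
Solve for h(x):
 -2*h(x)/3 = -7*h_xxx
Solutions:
 h(x) = C3*exp(2^(1/3)*21^(2/3)*x/21) + (C1*sin(2^(1/3)*3^(1/6)*7^(2/3)*x/14) + C2*cos(2^(1/3)*3^(1/6)*7^(2/3)*x/14))*exp(-2^(1/3)*21^(2/3)*x/42)


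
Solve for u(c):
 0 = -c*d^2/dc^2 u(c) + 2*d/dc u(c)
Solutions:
 u(c) = C1 + C2*c^3


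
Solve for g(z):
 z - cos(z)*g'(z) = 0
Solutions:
 g(z) = C1 + Integral(z/cos(z), z)


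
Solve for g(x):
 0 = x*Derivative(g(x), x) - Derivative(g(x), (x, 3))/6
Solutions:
 g(x) = C1 + Integral(C2*airyai(6^(1/3)*x) + C3*airybi(6^(1/3)*x), x)


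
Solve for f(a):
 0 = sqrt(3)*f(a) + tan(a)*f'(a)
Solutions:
 f(a) = C1/sin(a)^(sqrt(3))


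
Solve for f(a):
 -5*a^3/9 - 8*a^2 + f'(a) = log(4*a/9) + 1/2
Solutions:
 f(a) = C1 + 5*a^4/36 + 8*a^3/3 + a*log(a) + a*log(4/9) - a/2


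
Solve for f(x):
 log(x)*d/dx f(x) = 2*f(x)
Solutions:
 f(x) = C1*exp(2*li(x))


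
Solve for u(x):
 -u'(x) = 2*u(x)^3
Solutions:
 u(x) = -sqrt(2)*sqrt(-1/(C1 - 2*x))/2
 u(x) = sqrt(2)*sqrt(-1/(C1 - 2*x))/2


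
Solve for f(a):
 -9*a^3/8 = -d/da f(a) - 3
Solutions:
 f(a) = C1 + 9*a^4/32 - 3*a


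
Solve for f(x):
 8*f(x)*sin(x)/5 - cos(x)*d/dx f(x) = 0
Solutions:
 f(x) = C1/cos(x)^(8/5)


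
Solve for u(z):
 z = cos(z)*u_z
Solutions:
 u(z) = C1 + Integral(z/cos(z), z)


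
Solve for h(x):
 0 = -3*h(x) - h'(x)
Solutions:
 h(x) = C1*exp(-3*x)


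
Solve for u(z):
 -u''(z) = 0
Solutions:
 u(z) = C1 + C2*z


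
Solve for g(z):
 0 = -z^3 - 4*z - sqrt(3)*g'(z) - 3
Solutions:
 g(z) = C1 - sqrt(3)*z^4/12 - 2*sqrt(3)*z^2/3 - sqrt(3)*z


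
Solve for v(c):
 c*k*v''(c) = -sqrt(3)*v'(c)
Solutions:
 v(c) = C1 + c^(((re(k) - sqrt(3))*re(k) + im(k)^2)/(re(k)^2 + im(k)^2))*(C2*sin(sqrt(3)*log(c)*Abs(im(k))/(re(k)^2 + im(k)^2)) + C3*cos(sqrt(3)*log(c)*im(k)/(re(k)^2 + im(k)^2)))


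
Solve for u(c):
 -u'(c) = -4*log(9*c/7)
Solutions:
 u(c) = C1 + 4*c*log(c) - 4*c + c*log(6561/2401)


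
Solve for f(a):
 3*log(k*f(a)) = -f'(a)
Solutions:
 li(k*f(a))/k = C1 - 3*a


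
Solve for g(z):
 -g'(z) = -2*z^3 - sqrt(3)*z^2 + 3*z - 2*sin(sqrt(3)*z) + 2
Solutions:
 g(z) = C1 + z^4/2 + sqrt(3)*z^3/3 - 3*z^2/2 - 2*z - 2*sqrt(3)*cos(sqrt(3)*z)/3


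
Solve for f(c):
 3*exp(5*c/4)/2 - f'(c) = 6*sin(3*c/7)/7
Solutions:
 f(c) = C1 + 6*exp(5*c/4)/5 + 2*cos(3*c/7)


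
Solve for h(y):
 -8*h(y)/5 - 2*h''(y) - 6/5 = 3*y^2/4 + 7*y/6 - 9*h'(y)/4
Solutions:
 h(y) = -15*y^2/32 - 3145*y/1536 + (C1*sin(sqrt(3095)*y/80) + C2*cos(sqrt(3095)*y/80))*exp(9*y/16) - 40263/16384


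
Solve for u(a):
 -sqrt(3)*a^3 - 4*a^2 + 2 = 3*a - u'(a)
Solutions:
 u(a) = C1 + sqrt(3)*a^4/4 + 4*a^3/3 + 3*a^2/2 - 2*a


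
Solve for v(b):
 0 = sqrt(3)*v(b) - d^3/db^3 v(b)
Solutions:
 v(b) = C3*exp(3^(1/6)*b) + (C1*sin(3^(2/3)*b/2) + C2*cos(3^(2/3)*b/2))*exp(-3^(1/6)*b/2)


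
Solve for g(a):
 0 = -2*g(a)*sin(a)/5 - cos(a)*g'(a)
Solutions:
 g(a) = C1*cos(a)^(2/5)


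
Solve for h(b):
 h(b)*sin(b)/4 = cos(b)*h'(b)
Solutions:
 h(b) = C1/cos(b)^(1/4)


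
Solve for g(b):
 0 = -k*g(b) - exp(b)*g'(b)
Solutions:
 g(b) = C1*exp(k*exp(-b))


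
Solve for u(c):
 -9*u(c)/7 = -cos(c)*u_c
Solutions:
 u(c) = C1*(sin(c) + 1)^(9/14)/(sin(c) - 1)^(9/14)


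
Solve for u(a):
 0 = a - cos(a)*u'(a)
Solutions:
 u(a) = C1 + Integral(a/cos(a), a)


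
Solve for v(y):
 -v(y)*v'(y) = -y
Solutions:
 v(y) = -sqrt(C1 + y^2)
 v(y) = sqrt(C1 + y^2)


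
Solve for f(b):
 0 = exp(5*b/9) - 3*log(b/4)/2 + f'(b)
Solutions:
 f(b) = C1 + 3*b*log(b)/2 + b*(-3*log(2) - 3/2) - 9*exp(5*b/9)/5


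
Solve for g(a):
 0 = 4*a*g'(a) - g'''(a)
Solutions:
 g(a) = C1 + Integral(C2*airyai(2^(2/3)*a) + C3*airybi(2^(2/3)*a), a)


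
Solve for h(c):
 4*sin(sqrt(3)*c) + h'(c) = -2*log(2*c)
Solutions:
 h(c) = C1 - 2*c*log(c) - 2*c*log(2) + 2*c + 4*sqrt(3)*cos(sqrt(3)*c)/3


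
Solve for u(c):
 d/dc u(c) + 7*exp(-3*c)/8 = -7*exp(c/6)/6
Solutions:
 u(c) = C1 - 7*exp(c/6) + 7*exp(-3*c)/24


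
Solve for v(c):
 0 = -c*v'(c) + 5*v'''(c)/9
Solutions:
 v(c) = C1 + Integral(C2*airyai(15^(2/3)*c/5) + C3*airybi(15^(2/3)*c/5), c)


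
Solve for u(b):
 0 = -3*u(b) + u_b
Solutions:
 u(b) = C1*exp(3*b)


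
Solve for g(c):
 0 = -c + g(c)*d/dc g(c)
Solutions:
 g(c) = -sqrt(C1 + c^2)
 g(c) = sqrt(C1 + c^2)


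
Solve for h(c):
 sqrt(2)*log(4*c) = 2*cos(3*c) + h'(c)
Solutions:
 h(c) = C1 + sqrt(2)*c*(log(c) - 1) + 2*sqrt(2)*c*log(2) - 2*sin(3*c)/3


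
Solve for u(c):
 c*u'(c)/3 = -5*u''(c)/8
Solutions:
 u(c) = C1 + C2*erf(2*sqrt(15)*c/15)


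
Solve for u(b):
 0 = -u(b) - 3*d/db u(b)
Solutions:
 u(b) = C1*exp(-b/3)


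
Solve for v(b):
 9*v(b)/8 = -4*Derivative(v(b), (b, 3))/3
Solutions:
 v(b) = C3*exp(-3*2^(1/3)*b/4) + (C1*sin(3*2^(1/3)*sqrt(3)*b/8) + C2*cos(3*2^(1/3)*sqrt(3)*b/8))*exp(3*2^(1/3)*b/8)


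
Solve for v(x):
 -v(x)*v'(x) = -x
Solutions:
 v(x) = -sqrt(C1 + x^2)
 v(x) = sqrt(C1 + x^2)


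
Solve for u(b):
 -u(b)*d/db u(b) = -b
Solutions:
 u(b) = -sqrt(C1 + b^2)
 u(b) = sqrt(C1 + b^2)


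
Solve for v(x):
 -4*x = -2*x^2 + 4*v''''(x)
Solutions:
 v(x) = C1 + C2*x + C3*x^2 + C4*x^3 + x^6/720 - x^5/120


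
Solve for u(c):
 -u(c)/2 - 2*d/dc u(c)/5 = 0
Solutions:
 u(c) = C1*exp(-5*c/4)


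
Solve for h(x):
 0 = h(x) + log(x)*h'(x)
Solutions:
 h(x) = C1*exp(-li(x))


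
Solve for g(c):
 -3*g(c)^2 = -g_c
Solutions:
 g(c) = -1/(C1 + 3*c)


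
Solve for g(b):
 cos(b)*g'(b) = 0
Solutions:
 g(b) = C1


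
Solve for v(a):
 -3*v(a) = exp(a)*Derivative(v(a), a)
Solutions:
 v(a) = C1*exp(3*exp(-a))


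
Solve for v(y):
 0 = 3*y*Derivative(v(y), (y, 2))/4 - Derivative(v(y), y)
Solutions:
 v(y) = C1 + C2*y^(7/3)


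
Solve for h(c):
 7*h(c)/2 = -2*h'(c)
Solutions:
 h(c) = C1*exp(-7*c/4)


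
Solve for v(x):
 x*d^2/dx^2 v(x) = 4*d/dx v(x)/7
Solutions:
 v(x) = C1 + C2*x^(11/7)


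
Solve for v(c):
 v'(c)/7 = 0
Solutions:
 v(c) = C1


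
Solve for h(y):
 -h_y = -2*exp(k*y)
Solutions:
 h(y) = C1 + 2*exp(k*y)/k


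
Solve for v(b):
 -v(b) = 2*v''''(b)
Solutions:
 v(b) = (C1*sin(2^(1/4)*b/2) + C2*cos(2^(1/4)*b/2))*exp(-2^(1/4)*b/2) + (C3*sin(2^(1/4)*b/2) + C4*cos(2^(1/4)*b/2))*exp(2^(1/4)*b/2)


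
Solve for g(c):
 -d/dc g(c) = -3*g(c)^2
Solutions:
 g(c) = -1/(C1 + 3*c)


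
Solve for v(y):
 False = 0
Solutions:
 v(y) = C1 - 7*y*acos(y)/3 + zoo*y + 7*sqrt(1 - y^2)/3


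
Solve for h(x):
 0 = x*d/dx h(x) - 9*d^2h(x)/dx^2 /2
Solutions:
 h(x) = C1 + C2*erfi(x/3)


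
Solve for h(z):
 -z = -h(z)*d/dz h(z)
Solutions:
 h(z) = -sqrt(C1 + z^2)
 h(z) = sqrt(C1 + z^2)


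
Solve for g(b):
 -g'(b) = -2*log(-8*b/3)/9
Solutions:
 g(b) = C1 + 2*b*log(-b)/9 + 2*b*(-log(3) - 1 + 3*log(2))/9


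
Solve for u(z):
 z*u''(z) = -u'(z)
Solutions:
 u(z) = C1 + C2*log(z)


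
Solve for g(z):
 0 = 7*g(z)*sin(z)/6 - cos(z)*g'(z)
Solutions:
 g(z) = C1/cos(z)^(7/6)


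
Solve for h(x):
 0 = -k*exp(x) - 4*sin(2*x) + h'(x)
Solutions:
 h(x) = C1 + k*exp(x) - 2*cos(2*x)


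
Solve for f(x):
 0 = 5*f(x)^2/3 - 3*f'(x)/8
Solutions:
 f(x) = -9/(C1 + 40*x)


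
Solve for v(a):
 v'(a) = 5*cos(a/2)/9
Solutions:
 v(a) = C1 + 10*sin(a/2)/9


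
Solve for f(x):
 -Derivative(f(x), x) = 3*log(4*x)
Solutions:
 f(x) = C1 - 3*x*log(x) - x*log(64) + 3*x


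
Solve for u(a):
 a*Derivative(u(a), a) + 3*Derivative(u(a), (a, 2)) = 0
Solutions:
 u(a) = C1 + C2*erf(sqrt(6)*a/6)


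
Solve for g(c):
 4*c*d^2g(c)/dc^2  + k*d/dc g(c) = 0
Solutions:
 g(c) = C1 + c^(1 - re(k)/4)*(C2*sin(log(c)*Abs(im(k))/4) + C3*cos(log(c)*im(k)/4))


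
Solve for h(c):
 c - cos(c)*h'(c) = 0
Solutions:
 h(c) = C1 + Integral(c/cos(c), c)


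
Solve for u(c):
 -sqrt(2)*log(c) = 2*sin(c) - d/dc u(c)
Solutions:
 u(c) = C1 + sqrt(2)*c*(log(c) - 1) - 2*cos(c)


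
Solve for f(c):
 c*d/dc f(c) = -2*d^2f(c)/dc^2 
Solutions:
 f(c) = C1 + C2*erf(c/2)


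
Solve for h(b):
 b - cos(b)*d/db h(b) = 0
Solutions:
 h(b) = C1 + Integral(b/cos(b), b)


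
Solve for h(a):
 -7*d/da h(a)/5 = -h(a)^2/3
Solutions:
 h(a) = -21/(C1 + 5*a)


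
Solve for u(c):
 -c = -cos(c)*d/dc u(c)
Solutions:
 u(c) = C1 + Integral(c/cos(c), c)


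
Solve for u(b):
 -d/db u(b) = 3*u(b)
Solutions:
 u(b) = C1*exp(-3*b)


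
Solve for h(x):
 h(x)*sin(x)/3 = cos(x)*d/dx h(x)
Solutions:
 h(x) = C1/cos(x)^(1/3)


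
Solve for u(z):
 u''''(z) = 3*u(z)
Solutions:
 u(z) = C1*exp(-3^(1/4)*z) + C2*exp(3^(1/4)*z) + C3*sin(3^(1/4)*z) + C4*cos(3^(1/4)*z)


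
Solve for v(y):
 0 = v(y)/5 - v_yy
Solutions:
 v(y) = C1*exp(-sqrt(5)*y/5) + C2*exp(sqrt(5)*y/5)


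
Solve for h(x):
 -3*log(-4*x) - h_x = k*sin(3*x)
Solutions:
 h(x) = C1 + k*cos(3*x)/3 - 3*x*log(-x) - 6*x*log(2) + 3*x


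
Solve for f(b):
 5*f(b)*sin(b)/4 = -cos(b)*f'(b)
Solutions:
 f(b) = C1*cos(b)^(5/4)


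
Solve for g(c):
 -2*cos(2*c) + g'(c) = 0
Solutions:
 g(c) = C1 + sin(2*c)


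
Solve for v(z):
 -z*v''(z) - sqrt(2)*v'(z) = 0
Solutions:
 v(z) = C1 + C2*z^(1 - sqrt(2))


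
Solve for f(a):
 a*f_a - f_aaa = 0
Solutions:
 f(a) = C1 + Integral(C2*airyai(a) + C3*airybi(a), a)


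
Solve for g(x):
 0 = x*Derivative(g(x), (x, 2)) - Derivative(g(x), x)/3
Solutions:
 g(x) = C1 + C2*x^(4/3)


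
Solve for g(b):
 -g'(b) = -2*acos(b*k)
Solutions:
 g(b) = C1 + 2*Piecewise((b*acos(b*k) - sqrt(-b^2*k^2 + 1)/k, Ne(k, 0)), (pi*b/2, True))


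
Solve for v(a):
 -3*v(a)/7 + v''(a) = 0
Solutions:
 v(a) = C1*exp(-sqrt(21)*a/7) + C2*exp(sqrt(21)*a/7)


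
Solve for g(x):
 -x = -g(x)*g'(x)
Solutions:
 g(x) = -sqrt(C1 + x^2)
 g(x) = sqrt(C1 + x^2)


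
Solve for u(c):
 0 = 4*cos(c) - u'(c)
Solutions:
 u(c) = C1 + 4*sin(c)


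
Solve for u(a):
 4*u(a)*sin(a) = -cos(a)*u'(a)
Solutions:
 u(a) = C1*cos(a)^4


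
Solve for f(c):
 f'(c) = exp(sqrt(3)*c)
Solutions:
 f(c) = C1 + sqrt(3)*exp(sqrt(3)*c)/3


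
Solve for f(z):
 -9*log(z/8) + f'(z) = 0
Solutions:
 f(z) = C1 + 9*z*log(z) - z*log(134217728) - 9*z


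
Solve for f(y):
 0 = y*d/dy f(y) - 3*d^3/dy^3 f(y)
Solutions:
 f(y) = C1 + Integral(C2*airyai(3^(2/3)*y/3) + C3*airybi(3^(2/3)*y/3), y)


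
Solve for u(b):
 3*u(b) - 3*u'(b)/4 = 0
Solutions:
 u(b) = C1*exp(4*b)


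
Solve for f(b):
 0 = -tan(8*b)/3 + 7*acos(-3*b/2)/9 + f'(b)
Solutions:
 f(b) = C1 - 7*b*acos(-3*b/2)/9 - 7*sqrt(4 - 9*b^2)/27 - log(cos(8*b))/24


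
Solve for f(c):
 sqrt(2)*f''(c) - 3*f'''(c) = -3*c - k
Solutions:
 f(c) = C1 + C2*c + C3*exp(sqrt(2)*c/3) - sqrt(2)*c^3/4 + c^2*(-sqrt(2)*k - 9)/4


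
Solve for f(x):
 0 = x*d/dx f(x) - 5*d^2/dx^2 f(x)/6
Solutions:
 f(x) = C1 + C2*erfi(sqrt(15)*x/5)


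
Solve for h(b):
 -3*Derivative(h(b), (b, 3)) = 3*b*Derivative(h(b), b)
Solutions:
 h(b) = C1 + Integral(C2*airyai(-b) + C3*airybi(-b), b)


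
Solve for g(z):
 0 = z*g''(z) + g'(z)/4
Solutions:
 g(z) = C1 + C2*z^(3/4)


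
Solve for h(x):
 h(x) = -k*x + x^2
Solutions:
 h(x) = x*(-k + x)


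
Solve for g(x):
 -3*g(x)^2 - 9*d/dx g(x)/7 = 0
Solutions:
 g(x) = 3/(C1 + 7*x)


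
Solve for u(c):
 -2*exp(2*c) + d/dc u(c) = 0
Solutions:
 u(c) = C1 + exp(2*c)


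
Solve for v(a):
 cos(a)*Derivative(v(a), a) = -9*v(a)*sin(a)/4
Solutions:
 v(a) = C1*cos(a)^(9/4)


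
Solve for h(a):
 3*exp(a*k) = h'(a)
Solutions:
 h(a) = C1 + 3*exp(a*k)/k


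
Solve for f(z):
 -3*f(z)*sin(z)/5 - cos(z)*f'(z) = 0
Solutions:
 f(z) = C1*cos(z)^(3/5)


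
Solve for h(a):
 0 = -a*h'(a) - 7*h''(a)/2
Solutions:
 h(a) = C1 + C2*erf(sqrt(7)*a/7)


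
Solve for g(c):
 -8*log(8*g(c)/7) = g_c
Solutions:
 Integral(1/(log(_y) - log(7) + 3*log(2)), (_y, g(c)))/8 = C1 - c


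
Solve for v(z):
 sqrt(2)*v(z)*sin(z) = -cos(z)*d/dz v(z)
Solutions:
 v(z) = C1*cos(z)^(sqrt(2))


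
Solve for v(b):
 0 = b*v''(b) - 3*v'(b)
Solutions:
 v(b) = C1 + C2*b^4


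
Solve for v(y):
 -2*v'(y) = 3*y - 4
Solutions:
 v(y) = C1 - 3*y^2/4 + 2*y


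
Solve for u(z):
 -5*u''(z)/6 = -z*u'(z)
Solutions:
 u(z) = C1 + C2*erfi(sqrt(15)*z/5)


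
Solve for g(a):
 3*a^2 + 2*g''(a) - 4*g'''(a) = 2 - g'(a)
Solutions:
 g(a) = C1 + C2*exp(a*(1 - sqrt(5))/4) + C3*exp(a*(1 + sqrt(5))/4) - a^3 + 6*a^2 - 46*a


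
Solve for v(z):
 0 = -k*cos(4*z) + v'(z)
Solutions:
 v(z) = C1 + k*sin(4*z)/4


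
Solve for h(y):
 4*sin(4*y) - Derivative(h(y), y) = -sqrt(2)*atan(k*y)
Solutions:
 h(y) = C1 + sqrt(2)*Piecewise((y*atan(k*y) - log(k^2*y^2 + 1)/(2*k), Ne(k, 0)), (0, True)) - cos(4*y)


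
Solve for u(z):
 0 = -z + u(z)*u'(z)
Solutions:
 u(z) = -sqrt(C1 + z^2)
 u(z) = sqrt(C1 + z^2)


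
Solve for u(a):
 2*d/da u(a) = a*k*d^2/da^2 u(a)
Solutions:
 u(a) = C1 + a^(((re(k) + 2)*re(k) + im(k)^2)/(re(k)^2 + im(k)^2))*(C2*sin(2*log(a)*Abs(im(k))/(re(k)^2 + im(k)^2)) + C3*cos(2*log(a)*im(k)/(re(k)^2 + im(k)^2)))


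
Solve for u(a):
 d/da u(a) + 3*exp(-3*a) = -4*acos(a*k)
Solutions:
 u(a) = C1 - Piecewise((4*a*acos(a*k) - exp(-3*a) - 4*sqrt(-a^2*k^2 + 1)/k, Ne(k, 0)), (2*pi*a - exp(-3*a), True))


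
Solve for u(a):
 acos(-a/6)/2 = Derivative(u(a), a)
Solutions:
 u(a) = C1 + a*acos(-a/6)/2 + sqrt(36 - a^2)/2


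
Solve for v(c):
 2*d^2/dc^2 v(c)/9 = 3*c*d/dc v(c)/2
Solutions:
 v(c) = C1 + C2*erfi(3*sqrt(6)*c/4)


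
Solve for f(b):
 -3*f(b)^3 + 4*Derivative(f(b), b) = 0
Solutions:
 f(b) = -sqrt(2)*sqrt(-1/(C1 + 3*b))
 f(b) = sqrt(2)*sqrt(-1/(C1 + 3*b))


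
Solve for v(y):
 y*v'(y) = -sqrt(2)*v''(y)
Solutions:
 v(y) = C1 + C2*erf(2^(1/4)*y/2)


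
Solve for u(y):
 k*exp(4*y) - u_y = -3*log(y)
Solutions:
 u(y) = C1 + k*exp(4*y)/4 + 3*y*log(y) - 3*y


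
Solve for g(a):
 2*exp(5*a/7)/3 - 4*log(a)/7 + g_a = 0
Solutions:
 g(a) = C1 + 4*a*log(a)/7 - 4*a/7 - 14*exp(5*a/7)/15


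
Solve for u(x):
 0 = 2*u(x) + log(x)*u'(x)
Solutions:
 u(x) = C1*exp(-2*li(x))


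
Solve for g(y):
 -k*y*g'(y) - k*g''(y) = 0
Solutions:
 g(y) = C1 + C2*erf(sqrt(2)*y/2)


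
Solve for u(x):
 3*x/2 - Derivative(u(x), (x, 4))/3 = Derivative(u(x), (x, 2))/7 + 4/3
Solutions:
 u(x) = C1 + C2*x + C3*sin(sqrt(21)*x/7) + C4*cos(sqrt(21)*x/7) + 7*x^3/4 - 14*x^2/3


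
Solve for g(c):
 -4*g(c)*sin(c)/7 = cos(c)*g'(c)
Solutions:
 g(c) = C1*cos(c)^(4/7)


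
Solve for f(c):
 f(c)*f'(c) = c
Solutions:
 f(c) = -sqrt(C1 + c^2)
 f(c) = sqrt(C1 + c^2)
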